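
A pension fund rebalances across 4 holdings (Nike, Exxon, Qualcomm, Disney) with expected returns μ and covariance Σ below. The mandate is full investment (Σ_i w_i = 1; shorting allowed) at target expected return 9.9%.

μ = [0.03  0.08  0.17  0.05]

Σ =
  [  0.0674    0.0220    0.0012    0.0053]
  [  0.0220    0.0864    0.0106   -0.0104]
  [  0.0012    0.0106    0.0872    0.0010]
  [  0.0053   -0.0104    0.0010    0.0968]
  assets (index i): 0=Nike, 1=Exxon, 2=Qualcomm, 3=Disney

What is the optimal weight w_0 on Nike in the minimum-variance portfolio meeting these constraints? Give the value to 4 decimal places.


0.1732

u=Σ⁻¹μ = [0.1275  0.7348  1.8519  0.5694]
v=Σ⁻¹𝟙 = [10.9470  8.8174  10.1241  10.5739]
a=μᵀu=0.405906  b=𝟙ᵀu=3.283600  c=𝟙ᵀv=40.462432  D=ac−b²=5.641898
λ₁=(c·0.099−b)/D = (40.462432·0.099−3.283600)/5.641898 = 0.128003
λ₂=(a−b·0.099)/D = (0.405906−3.283600·0.099)/5.641898 = 0.014327
w* = 0.128003·u + 0.014327·v:
  w_0 = 0.128003·0.1275 + 0.014327·10.9470 = 0.1732  (Nike)
  w_1 = 0.128003·0.7348 + 0.014327·8.8174 = 0.2204  (Exxon)
  w_2 = 0.128003·1.8519 + 0.014327·10.1241 = 0.3821  (Qualcomm)
  w_3 = 0.128003·0.5694 + 0.014327·10.5739 = 0.2244  (Disney)
Σw_i=1.0000  μᵀw=0.0990
σ²=wᵀΣw=λ₁·μ_p+λ₂ = 0.128003·0.099 + 0.014327 = 0.026999 ≈ 0.0270


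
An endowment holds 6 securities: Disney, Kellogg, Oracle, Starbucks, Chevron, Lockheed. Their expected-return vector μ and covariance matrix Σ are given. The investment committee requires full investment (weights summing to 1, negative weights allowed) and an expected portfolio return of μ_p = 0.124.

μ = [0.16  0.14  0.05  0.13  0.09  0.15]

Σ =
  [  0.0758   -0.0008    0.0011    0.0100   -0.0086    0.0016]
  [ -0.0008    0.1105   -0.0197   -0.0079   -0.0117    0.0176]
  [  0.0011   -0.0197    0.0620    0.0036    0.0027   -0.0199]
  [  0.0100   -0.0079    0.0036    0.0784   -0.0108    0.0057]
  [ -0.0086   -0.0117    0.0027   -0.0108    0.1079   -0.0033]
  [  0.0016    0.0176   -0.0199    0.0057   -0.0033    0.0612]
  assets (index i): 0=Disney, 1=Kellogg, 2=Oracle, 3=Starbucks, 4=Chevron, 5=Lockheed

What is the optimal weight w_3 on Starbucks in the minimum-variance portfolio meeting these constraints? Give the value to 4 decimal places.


u=Σ⁻¹μ = [2.0031  1.4630  1.9061  1.4614  1.3284  2.5332]
v=Σ⁻¹𝟙 = [12.4568  12.5899  25.1591  11.5714  12.7719  20.1854]
a=μᵀu=1.310131  b=𝟙ᵀu=10.695181  c=𝟙ᵀv=94.734427  D=ac−b²=9.727602
λ₁=(c·0.124−b)/D = (94.734427·0.124−10.695181)/9.727602 = 0.108134
λ₂=(a−b·0.124)/D = (1.310131−10.695181·0.124)/9.727602 = -0.001652
w* = 0.108134·u + -0.001652·v:
  w_0 = 0.108134·2.0031 + -0.001652·12.4568 = 0.1960  (Disney)
  w_1 = 0.108134·1.4630 + -0.001652·12.5899 = 0.1374  (Kellogg)
  w_2 = 0.108134·1.9061 + -0.001652·25.1591 = 0.1646  (Oracle)
  w_3 = 0.108134·1.4614 + -0.001652·11.5714 = 0.1389  (Starbucks)
  w_4 = 0.108134·1.3284 + -0.001652·12.7719 = 0.1225  (Chevron)
  w_5 = 0.108134·2.5332 + -0.001652·20.1854 = 0.2406  (Lockheed)
Σw_i=1.0000  μᵀw=0.1240
σ²=wᵀΣw=λ₁·μ_p+λ₂ = 0.108134·0.124 + -0.001652 = 0.011757 ≈ 0.0118

0.1389


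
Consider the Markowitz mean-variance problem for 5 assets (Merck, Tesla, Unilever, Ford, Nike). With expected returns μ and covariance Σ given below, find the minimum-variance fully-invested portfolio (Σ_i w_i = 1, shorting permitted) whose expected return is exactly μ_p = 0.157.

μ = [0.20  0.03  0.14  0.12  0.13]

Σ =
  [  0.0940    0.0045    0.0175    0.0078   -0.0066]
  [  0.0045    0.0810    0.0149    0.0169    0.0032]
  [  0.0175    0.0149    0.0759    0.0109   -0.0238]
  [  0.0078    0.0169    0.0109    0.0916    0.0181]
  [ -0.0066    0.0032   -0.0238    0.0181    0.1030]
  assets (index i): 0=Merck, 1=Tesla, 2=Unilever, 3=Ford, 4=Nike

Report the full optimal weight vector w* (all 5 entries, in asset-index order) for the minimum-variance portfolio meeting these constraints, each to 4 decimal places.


0.3072  -0.0333  0.3253  0.1085  0.2924

p=Σ⁻¹μ = [1.8516  -0.2869  1.9226  0.6362  1.7221]
q=Σ⁻¹𝟙 = [8.3242  8.0507  12.7785  4.8115  12.0992]
a=μᵀp=0.931099  b=𝟙ᵀp=5.845620  c=𝟙ᵀq=46.064091  D=ac−b²=8.718963
λ₁=(c·0.157−b)/D = (46.064091·0.157−5.845620)/8.718963 = 0.159015
λ₂=(a−b·0.157)/D = (0.931099−5.845620·0.157)/8.718963 = 0.001530
w* = 0.159015·p + 0.001530·q:
  w_0 = 0.159015·1.8516 + 0.001530·8.3242 = 0.3072  (Merck)
  w_1 = 0.159015·-0.2869 + 0.001530·8.0507 = -0.0333  (Tesla)
  w_2 = 0.159015·1.9226 + 0.001530·12.7785 = 0.3253  (Unilever)
  w_3 = 0.159015·0.6362 + 0.001530·4.8115 = 0.1085  (Ford)
  w_4 = 0.159015·1.7221 + 0.001530·12.0992 = 0.2924  (Nike)
Σw_i=1.0000  μᵀw=0.1570
σ²=wᵀΣw=λ₁·μ_p+λ₂ = 0.159015·0.157 + 0.001530 = 0.026495 ≈ 0.0265


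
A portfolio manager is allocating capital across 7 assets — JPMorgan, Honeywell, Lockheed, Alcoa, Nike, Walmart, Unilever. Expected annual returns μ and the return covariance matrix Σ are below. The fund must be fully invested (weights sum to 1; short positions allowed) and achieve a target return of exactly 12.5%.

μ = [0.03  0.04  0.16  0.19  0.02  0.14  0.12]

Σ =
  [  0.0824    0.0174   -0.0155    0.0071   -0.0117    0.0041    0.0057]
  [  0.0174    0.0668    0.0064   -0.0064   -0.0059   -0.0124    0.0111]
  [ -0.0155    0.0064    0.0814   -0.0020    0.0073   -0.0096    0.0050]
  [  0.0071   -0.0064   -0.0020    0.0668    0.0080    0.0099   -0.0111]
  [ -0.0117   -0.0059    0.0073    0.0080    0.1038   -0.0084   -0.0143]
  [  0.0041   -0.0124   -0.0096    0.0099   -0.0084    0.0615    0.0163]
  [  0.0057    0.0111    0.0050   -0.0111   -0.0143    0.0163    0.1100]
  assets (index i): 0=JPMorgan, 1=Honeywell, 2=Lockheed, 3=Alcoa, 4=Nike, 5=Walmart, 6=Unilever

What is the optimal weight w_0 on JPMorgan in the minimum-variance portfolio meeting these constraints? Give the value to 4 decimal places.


g=Σ⁻¹μ = [0.2137  0.8639  2.1854  2.7793  0.1915  2.1219  0.8843]
h=Σ⁻¹𝟙 = [10.7938  15.5139  14.1663  12.5447  12.1721  18.8321  6.3799]
a=μᵀg=1.325711  b=𝟙ᵀg=9.239995  c=𝟙ᵀh=90.402796  D=ac−b²=34.470452
λ₁=(c·0.125−b)/D = (90.402796·0.125−9.239995)/34.470452 = 0.059772
λ₂=(a−b·0.125)/D = (1.325711−9.239995·0.125)/34.470452 = 0.004952
w* = 0.059772·g + 0.004952·h:
  w_0 = 0.059772·0.2137 + 0.004952·10.7938 = 0.0662  (JPMorgan)
  w_1 = 0.059772·0.8639 + 0.004952·15.5139 = 0.1285  (Honeywell)
  w_2 = 0.059772·2.1854 + 0.004952·14.1663 = 0.2008  (Lockheed)
  w_3 = 0.059772·2.7793 + 0.004952·12.5447 = 0.2283  (Alcoa)
  w_4 = 0.059772·0.1915 + 0.004952·12.1721 = 0.0717  (Nike)
  w_5 = 0.059772·2.1219 + 0.004952·18.8321 = 0.2201  (Walmart)
  w_6 = 0.059772·0.8843 + 0.004952·6.3799 = 0.0844  (Unilever)
Σw_i=1.0000  μᵀw=0.1250
σ²=wᵀΣw=λ₁·μ_p+λ₂ = 0.059772·0.125 + 0.004952 = 0.012424 ≈ 0.0124

0.0662


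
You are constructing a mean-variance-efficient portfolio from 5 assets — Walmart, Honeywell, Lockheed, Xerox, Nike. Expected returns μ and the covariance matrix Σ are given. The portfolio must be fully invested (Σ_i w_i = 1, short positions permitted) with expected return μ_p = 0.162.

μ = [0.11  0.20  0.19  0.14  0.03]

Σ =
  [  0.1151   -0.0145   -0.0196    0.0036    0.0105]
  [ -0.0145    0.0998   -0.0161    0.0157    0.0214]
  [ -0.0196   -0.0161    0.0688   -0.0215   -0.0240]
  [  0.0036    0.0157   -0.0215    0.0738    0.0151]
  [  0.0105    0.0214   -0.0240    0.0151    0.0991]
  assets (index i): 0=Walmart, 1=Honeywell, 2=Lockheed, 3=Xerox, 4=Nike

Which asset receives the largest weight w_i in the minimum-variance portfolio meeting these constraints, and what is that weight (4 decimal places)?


Lockheed (0.3880)

g=Σ⁻¹μ = [2.0020  2.6040  4.8613  2.5983  0.3097]
h=Σ⁻¹𝟙 = [13.8428  11.9400  30.3445  16.9632  10.8099]
a=μᵀg=2.037720  b=𝟙ᵀg=12.375310  c=𝟙ᵀh=83.900389  D=ac−b²=17.817184
λ₁=(c·0.162−b)/D = (83.900389·0.162−12.375310)/17.817184 = 0.068280
λ₂=(a−b·0.162)/D = (2.037720−12.375310·0.162)/17.817184 = 0.001848
w* = 0.068280·g + 0.001848·h:
  w_0 = 0.068280·2.0020 + 0.001848·13.8428 = 0.1623  (Walmart)
  w_1 = 0.068280·2.6040 + 0.001848·11.9400 = 0.1999  (Honeywell)
  w_2 = 0.068280·4.8613 + 0.001848·30.3445 = 0.3880  (Lockheed)
  w_3 = 0.068280·2.5983 + 0.001848·16.9632 = 0.2088  (Xerox)
  w_4 = 0.068280·0.3097 + 0.001848·10.8099 = 0.0411  (Nike)
Σw_i=1.0000  μᵀw=0.1620
σ²=wᵀΣw=λ₁·μ_p+λ₂ = 0.068280·0.162 + 0.001848 = 0.012909 ≈ 0.0129


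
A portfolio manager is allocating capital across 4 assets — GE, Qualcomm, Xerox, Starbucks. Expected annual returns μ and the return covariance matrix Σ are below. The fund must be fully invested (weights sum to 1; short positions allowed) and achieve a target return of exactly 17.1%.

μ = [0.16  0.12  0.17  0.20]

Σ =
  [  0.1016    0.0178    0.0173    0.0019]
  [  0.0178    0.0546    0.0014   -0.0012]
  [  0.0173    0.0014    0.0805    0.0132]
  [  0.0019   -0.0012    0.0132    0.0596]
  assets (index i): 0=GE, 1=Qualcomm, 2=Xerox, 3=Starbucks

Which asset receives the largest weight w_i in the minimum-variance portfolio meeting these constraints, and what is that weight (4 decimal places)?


g=Σ⁻¹μ = [0.9472  1.9211  1.3730  3.0601]
h=Σ⁻¹𝟙 = [5.1721  16.7406  8.5507  15.0569]
a=μᵀg=1.227517  b=𝟙ᵀg=7.301407  c=𝟙ᵀh=45.520283  D=ac−b²=2.566385
λ₁=(c·0.171−b)/D = (45.520283·0.171−7.301407)/2.566385 = 0.188032
λ₂=(a−b·0.171)/D = (1.227517−7.301407·0.171)/2.566385 = -0.008192
w* = 0.188032·g + -0.008192·h:
  w_0 = 0.188032·0.9472 + -0.008192·5.1721 = 0.1357  (GE)
  w_1 = 0.188032·1.9211 + -0.008192·16.7406 = 0.2241  (Qualcomm)
  w_2 = 0.188032·1.3730 + -0.008192·8.5507 = 0.1881  (Xerox)
  w_3 = 0.188032·3.0601 + -0.008192·15.0569 = 0.4520  (Starbucks)
Σw_i=1.0000  μᵀw=0.1710
σ²=wᵀΣw=λ₁·μ_p+λ₂ = 0.188032·0.171 + -0.008192 = 0.023962 ≈ 0.0240

Starbucks (0.4520)


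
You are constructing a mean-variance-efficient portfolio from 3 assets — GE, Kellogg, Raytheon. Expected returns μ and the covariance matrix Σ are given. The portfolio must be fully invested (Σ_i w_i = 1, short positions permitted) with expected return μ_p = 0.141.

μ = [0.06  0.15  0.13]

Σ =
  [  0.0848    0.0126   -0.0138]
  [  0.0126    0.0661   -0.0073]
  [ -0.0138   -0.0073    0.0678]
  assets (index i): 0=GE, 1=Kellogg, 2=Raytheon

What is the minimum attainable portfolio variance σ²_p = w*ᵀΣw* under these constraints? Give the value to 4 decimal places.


0.0301

p=Σ⁻¹μ = [0.7310  2.3865  2.3231]
q=Σ⁻¹𝟙 = [12.6723  14.8028  18.9224]
a=μᵀp=0.703846  b=𝟙ᵀp=5.440665  c=𝟙ᵀq=46.397488  D=ac−b²=3.055858
λ₁=(c·0.141−b)/D = (46.397488·0.141−5.440665)/3.055858 = 0.360416
λ₂=(a−b·0.141)/D = (0.703846−5.440665·0.141)/3.055858 = -0.020710
w* = 0.360416·p + -0.020710·q:
  w_0 = 0.360416·0.7310 + -0.020710·12.6723 = 0.0010  (GE)
  w_1 = 0.360416·2.3865 + -0.020710·14.8028 = 0.5536  (Kellogg)
  w_2 = 0.360416·2.3231 + -0.020710·18.9224 = 0.4454  (Raytheon)
Σw_i=1.0000  μᵀw=0.1410
σ²=wᵀΣw=λ₁·μ_p+λ₂ = 0.360416·0.141 + -0.020710 = 0.030108 ≈ 0.0301


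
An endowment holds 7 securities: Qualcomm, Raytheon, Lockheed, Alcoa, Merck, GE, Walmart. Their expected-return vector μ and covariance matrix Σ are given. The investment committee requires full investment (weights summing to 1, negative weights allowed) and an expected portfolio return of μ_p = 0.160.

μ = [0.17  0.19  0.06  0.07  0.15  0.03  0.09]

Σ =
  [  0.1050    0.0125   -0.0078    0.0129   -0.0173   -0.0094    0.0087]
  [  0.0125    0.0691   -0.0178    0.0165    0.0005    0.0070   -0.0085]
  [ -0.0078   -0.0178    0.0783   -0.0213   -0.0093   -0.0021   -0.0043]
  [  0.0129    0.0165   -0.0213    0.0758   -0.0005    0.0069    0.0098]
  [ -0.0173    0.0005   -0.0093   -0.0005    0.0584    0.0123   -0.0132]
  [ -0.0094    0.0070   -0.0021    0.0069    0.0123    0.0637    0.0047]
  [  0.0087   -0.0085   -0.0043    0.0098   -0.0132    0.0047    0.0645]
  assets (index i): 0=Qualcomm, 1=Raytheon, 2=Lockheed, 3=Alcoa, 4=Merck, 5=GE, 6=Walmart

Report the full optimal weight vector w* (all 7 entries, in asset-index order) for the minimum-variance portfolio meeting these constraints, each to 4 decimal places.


x=Σ⁻¹μ = [1.7822  3.3198  2.4068  0.3183  4.1640  -0.5818  2.5991]
y=Σ⁻¹𝟙 = [11.4291  17.9586  25.7324  11.2449  27.6785  8.1178  21.4088]
a=μᵀx=1.941474  b=𝟙ᵀx=14.008279  c=𝟙ᵀy=123.570144  D=ac−b²=43.676385
λ₁=(c·0.160−b)/D = (123.570144·0.160−14.008279)/43.676385 = 0.131946
λ₂=(a−b·0.160)/D = (1.941474−14.008279·0.160)/43.676385 = -0.006865
w* = 0.131946·x + -0.006865·y:
  w_0 = 0.131946·1.7822 + -0.006865·11.4291 = 0.1567  (Qualcomm)
  w_1 = 0.131946·3.3198 + -0.006865·17.9586 = 0.3147  (Raytheon)
  w_2 = 0.131946·2.4068 + -0.006865·25.7324 = 0.1409  (Lockheed)
  w_3 = 0.131946·0.3183 + -0.006865·11.2449 = -0.0352  (Alcoa)
  w_4 = 0.131946·4.1640 + -0.006865·27.6785 = 0.3594  (Merck)
  w_5 = 0.131946·-0.5818 + -0.006865·8.1178 = -0.1325  (GE)
  w_6 = 0.131946·2.5991 + -0.006865·21.4088 = 0.1960  (Walmart)
Σw_i=1.0000  μᵀw=0.1600
σ²=wᵀΣw=λ₁·μ_p+λ₂ = 0.131946·0.160 + -0.006865 = 0.014246 ≈ 0.0142

0.1567  0.3147  0.1409  -0.0352  0.3594  -0.1325  0.1960


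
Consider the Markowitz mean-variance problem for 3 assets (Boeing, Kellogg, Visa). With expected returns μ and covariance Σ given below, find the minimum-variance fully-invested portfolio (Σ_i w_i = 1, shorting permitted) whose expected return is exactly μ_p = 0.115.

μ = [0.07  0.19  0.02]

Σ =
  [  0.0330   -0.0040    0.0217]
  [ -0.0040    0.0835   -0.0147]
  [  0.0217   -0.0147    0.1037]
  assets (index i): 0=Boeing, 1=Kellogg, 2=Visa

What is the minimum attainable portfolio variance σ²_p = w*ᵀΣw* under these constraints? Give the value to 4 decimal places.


0.0223

u=Σ⁻¹μ = [2.3904  2.3956  0.0323]
v=Σ⁻¹𝟙 = [28.2509  14.3443  5.7649]
a=μᵀu=0.623143  b=𝟙ᵀu=4.818273  c=𝟙ᵀv=48.360036  D=ac−b²=6.919461
λ₁=(c·0.115−b)/D = (48.360036·0.115−4.818273)/6.919461 = 0.107397
λ₂=(a−b·0.115)/D = (0.623143−4.818273·0.115)/6.919461 = 0.009978
w* = 0.107397·u + 0.009978·v:
  w_0 = 0.107397·2.3904 + 0.009978·28.2509 = 0.5386  (Boeing)
  w_1 = 0.107397·2.3956 + 0.009978·14.3443 = 0.4004  (Kellogg)
  w_2 = 0.107397·0.0323 + 0.009978·5.7649 = 0.0610  (Visa)
Σw_i=1.0000  μᵀw=0.1150
σ²=wᵀΣw=λ₁·μ_p+λ₂ = 0.107397·0.115 + 0.009978 = 0.022329 ≈ 0.0223


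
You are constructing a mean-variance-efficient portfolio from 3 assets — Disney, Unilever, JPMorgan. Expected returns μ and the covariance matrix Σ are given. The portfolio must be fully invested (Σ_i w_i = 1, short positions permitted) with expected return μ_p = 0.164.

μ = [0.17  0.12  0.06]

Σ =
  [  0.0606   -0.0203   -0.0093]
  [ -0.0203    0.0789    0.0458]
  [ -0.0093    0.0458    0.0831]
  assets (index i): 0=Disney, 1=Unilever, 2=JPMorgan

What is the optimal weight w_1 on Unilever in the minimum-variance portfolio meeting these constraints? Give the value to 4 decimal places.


g=Σ⁻¹μ = [3.6422  2.6501  -0.3310]
h=Σ⁻¹𝟙 = [22.4154  14.7043  6.4381]
a=μᵀg=0.917339  b=𝟙ᵀg=5.961410  c=𝟙ᵀh=43.557741  D=ac−b²=4.418821
λ₁=(c·0.164−b)/D = (43.557741·0.164−5.961410)/4.418821 = 0.267506
λ₂=(a−b·0.164)/D = (0.917339−5.961410·0.164)/4.418821 = -0.013653
w* = 0.267506·g + -0.013653·h:
  w_0 = 0.267506·3.6422 + -0.013653·22.4154 = 0.6683  (Disney)
  w_1 = 0.267506·2.6501 + -0.013653·14.7043 = 0.5082  (Unilever)
  w_2 = 0.267506·-0.3310 + -0.013653·6.4381 = -0.1764  (JPMorgan)
Σw_i=1.0000  μᵀw=0.1640
σ²=wᵀΣw=λ₁·μ_p+λ₂ = 0.267506·0.164 + -0.013653 = 0.030218 ≈ 0.0302

0.5082


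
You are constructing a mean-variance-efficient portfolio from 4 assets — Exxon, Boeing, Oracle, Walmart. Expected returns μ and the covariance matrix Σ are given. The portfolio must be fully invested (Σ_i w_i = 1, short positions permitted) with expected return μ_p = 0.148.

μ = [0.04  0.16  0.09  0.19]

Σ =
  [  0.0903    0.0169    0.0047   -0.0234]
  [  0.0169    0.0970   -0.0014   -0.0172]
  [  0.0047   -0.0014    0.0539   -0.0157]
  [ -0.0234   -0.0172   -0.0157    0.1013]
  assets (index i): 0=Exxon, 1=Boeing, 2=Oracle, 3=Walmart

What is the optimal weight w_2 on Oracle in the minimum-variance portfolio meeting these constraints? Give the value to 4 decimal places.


p=Σ⁻¹μ = [0.6429  2.0620  2.4703  2.7571]
q=Σ⁻¹𝟙 = [12.4226  11.7258  23.1086  18.3137]
a=μᵀp=1.101823  b=𝟙ᵀp=7.932421  c=𝟙ᵀq=65.570809  D=ac−b²=9.324137
λ₁=(c·0.148−b)/D = (65.570809·0.148−7.932421)/9.324137 = 0.190051
λ₂=(a−b·0.148)/D = (1.101823−7.932421·0.148)/9.324137 = -0.007741
w* = 0.190051·p + -0.007741·q:
  w_0 = 0.190051·0.6429 + -0.007741·12.4226 = 0.0260  (Exxon)
  w_1 = 0.190051·2.0620 + -0.007741·11.7258 = 0.3011  (Boeing)
  w_2 = 0.190051·2.4703 + -0.007741·23.1086 = 0.2906  (Oracle)
  w_3 = 0.190051·2.7571 + -0.007741·18.3137 = 0.3822  (Walmart)
Σw_i=1.0000  μᵀw=0.1480
σ²=wᵀΣw=λ₁·μ_p+λ₂ = 0.190051·0.148 + -0.007741 = 0.020387 ≈ 0.0204

0.2906


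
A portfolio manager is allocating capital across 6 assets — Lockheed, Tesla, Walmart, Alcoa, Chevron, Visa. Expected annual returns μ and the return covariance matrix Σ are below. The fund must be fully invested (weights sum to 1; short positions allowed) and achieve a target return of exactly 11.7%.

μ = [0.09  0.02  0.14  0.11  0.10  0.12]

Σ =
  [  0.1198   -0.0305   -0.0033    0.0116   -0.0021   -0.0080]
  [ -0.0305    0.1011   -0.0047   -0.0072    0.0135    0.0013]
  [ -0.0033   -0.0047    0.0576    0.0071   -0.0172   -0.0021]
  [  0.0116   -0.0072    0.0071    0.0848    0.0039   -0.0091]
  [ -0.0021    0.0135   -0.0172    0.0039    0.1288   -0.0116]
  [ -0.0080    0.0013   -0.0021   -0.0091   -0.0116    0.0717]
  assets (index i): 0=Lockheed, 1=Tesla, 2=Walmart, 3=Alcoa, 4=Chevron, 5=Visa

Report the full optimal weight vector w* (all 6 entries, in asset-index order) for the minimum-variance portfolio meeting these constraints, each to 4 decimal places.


0.1026  0.0246  0.3399  0.1275  0.1492  0.2561

u=Σ⁻¹μ = [1.0223  0.5202  2.8553  1.1410  1.2847  2.2146]
v=Σ⁻¹𝟙 = [12.8765  13.8812  21.8008  10.9161  10.8022  18.9036]
a=μᵀu=1.021881  b=𝟙ᵀu=9.038052  c=𝟙ᵀv=89.180470  D=ac−b²=9.445407
λ₁=(c·0.117−b)/D = (89.180470·0.117−9.038052)/9.445407 = 0.147803
λ₂=(a−b·0.117)/D = (1.021881−9.038052·0.117)/9.445407 = -0.003766
w* = 0.147803·u + -0.003766·v:
  w_0 = 0.147803·1.0223 + -0.003766·12.8765 = 0.1026  (Lockheed)
  w_1 = 0.147803·0.5202 + -0.003766·13.8812 = 0.0246  (Tesla)
  w_2 = 0.147803·2.8553 + -0.003766·21.8008 = 0.3399  (Walmart)
  w_3 = 0.147803·1.1410 + -0.003766·10.9161 = 0.1275  (Alcoa)
  w_4 = 0.147803·1.2847 + -0.003766·10.8022 = 0.1492  (Chevron)
  w_5 = 0.147803·2.2146 + -0.003766·18.9036 = 0.2561  (Visa)
Σw_i=1.0000  μᵀw=0.1170
σ²=wᵀΣw=λ₁·μ_p+λ₂ = 0.147803·0.117 + -0.003766 = 0.013527 ≈ 0.0135


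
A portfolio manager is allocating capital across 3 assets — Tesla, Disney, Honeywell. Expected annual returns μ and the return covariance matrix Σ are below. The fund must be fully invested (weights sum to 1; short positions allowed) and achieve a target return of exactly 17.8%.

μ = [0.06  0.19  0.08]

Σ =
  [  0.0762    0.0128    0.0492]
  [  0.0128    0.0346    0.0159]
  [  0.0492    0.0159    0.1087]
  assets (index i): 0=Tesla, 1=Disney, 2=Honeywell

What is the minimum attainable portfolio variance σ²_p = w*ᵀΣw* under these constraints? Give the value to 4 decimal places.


0.0313

x=Σ⁻¹μ = [-0.1353  5.5480  -0.0143]
y=Σ⁻¹𝟙 = [7.5372  25.1437  2.1102]
a=μᵀx=1.044849  b=𝟙ᵀx=5.398348  c=𝟙ᵀy=34.791135  D=ac−b²=7.209330
λ₁=(c·0.178−b)/D = (34.791135·0.178−5.398348)/7.209330 = 0.110201
λ₂=(a−b·0.178)/D = (1.044849−5.398348·0.178)/7.209330 = 0.011644
w* = 0.110201·x + 0.011644·y:
  w_0 = 0.110201·-0.1353 + 0.011644·7.5372 = 0.0729  (Tesla)
  w_1 = 0.110201·5.5480 + 0.011644·25.1437 = 0.9042  (Disney)
  w_2 = 0.110201·-0.0143 + 0.011644·2.1102 = 0.0230  (Honeywell)
Σw_i=1.0000  μᵀw=0.1780
σ²=wᵀΣw=λ₁·μ_p+λ₂ = 0.110201·0.178 + 0.011644 = 0.031259 ≈ 0.0313


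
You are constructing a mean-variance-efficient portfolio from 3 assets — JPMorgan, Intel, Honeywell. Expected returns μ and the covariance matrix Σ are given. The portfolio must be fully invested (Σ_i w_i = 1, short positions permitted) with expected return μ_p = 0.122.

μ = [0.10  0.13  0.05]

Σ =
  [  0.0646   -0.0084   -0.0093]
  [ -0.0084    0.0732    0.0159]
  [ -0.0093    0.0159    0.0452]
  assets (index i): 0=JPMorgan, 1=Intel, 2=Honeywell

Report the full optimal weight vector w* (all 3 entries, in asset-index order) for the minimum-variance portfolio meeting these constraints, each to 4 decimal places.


g=Σ⁻¹μ = [1.9072  1.8074  0.8628]
h=Σ⁻¹𝟙 = [20.1441  11.1163  22.3582]
a=μᵀg=0.468825  b=𝟙ᵀg=4.577441  c=𝟙ᵀh=53.618615  D=ac−b²=4.184788
λ₁=(c·0.122−b)/D = (53.618615·0.122−4.577441)/4.184788 = 0.469326
λ₂=(a−b·0.122)/D = (0.468825−4.577441·0.122)/4.184788 = -0.021416
w* = 0.469326·g + -0.021416·h:
  w_0 = 0.469326·1.9072 + -0.021416·20.1441 = 0.4637  (JPMorgan)
  w_1 = 0.469326·1.8074 + -0.021416·11.1163 = 0.6102  (Intel)
  w_2 = 0.469326·0.8628 + -0.021416·22.3582 = -0.0739  (Honeywell)
Σw_i=1.0000  μᵀw=0.1220
σ²=wᵀΣw=λ₁·μ_p+λ₂ = 0.469326·0.122 + -0.021416 = 0.035841 ≈ 0.0358

0.4637  0.6102  -0.0739


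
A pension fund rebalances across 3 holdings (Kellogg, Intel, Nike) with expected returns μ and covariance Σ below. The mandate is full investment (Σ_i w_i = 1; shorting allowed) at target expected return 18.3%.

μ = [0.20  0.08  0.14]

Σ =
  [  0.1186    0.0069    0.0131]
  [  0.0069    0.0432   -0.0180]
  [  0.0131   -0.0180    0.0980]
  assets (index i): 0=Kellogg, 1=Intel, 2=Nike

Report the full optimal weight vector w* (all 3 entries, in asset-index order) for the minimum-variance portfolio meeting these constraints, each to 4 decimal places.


0.6924  -0.0243  0.3318

g=Σ⁻¹μ = [1.3658  2.3313  1.6742]
h=Σ⁻¹𝟙 = [5.1467  28.4700  14.7453]
a=μᵀg=0.694048  b=𝟙ᵀg=5.371271  c=𝟙ᵀh=48.361933  D=ac−b²=4.714939
λ₁=(c·0.183−b)/D = (48.361933·0.183−5.371271)/4.714939 = 0.737860
λ₂=(a−b·0.183)/D = (0.694048−5.371271·0.183)/4.714939 = -0.061272
w* = 0.737860·g + -0.061272·h:
  w_0 = 0.737860·1.3658 + -0.061272·5.1467 = 0.6924  (Kellogg)
  w_1 = 0.737860·2.3313 + -0.061272·28.4700 = -0.0243  (Intel)
  w_2 = 0.737860·1.6742 + -0.061272·14.7453 = 0.3318  (Nike)
Σw_i=1.0000  μᵀw=0.1830
σ²=wᵀΣw=λ₁·μ_p+λ₂ = 0.737860·0.183 + -0.061272 = 0.073756 ≈ 0.0738


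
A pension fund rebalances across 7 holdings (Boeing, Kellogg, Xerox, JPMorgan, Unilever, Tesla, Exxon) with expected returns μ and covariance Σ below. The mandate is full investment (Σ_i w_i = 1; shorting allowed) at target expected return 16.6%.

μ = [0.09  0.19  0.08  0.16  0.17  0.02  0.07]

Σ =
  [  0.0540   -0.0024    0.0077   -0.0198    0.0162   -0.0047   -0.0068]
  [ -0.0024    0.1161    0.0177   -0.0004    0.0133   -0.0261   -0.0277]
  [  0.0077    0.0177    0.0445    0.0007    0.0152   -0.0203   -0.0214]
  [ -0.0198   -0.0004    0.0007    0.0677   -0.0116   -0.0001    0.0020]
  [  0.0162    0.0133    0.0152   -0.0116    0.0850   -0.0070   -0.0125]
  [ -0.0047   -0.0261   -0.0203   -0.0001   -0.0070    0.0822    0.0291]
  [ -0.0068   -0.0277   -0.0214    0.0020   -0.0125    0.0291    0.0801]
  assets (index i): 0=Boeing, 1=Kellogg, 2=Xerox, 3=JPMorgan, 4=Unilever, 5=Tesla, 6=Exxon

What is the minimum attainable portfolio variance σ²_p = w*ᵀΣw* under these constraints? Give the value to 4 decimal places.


x=Σ⁻¹μ = [2.5970  1.9623  1.2169  3.3718  1.7999  0.7578  2.0195]
y=Σ⁻¹𝟙 = [25.3258  13.0638  28.1824  22.6600  7.4809  18.0487  20.7261]
a=μᵀx=1.705906  b=𝟙ᵀx=13.725172  c=𝟙ᵀy=135.487581  D=ac−b²=42.748695
λ₁=(c·0.166−b)/D = (135.487581·0.166−13.725172)/42.748695 = 0.205053
λ₂=(a−b·0.166)/D = (1.705906−13.725172·0.166)/42.748695 = -0.013392
w* = 0.205053·x + -0.013392·y:
  w_0 = 0.205053·2.5970 + -0.013392·25.3258 = 0.1934  (Boeing)
  w_1 = 0.205053·1.9623 + -0.013392·13.0638 = 0.2274  (Kellogg)
  w_2 = 0.205053·1.2169 + -0.013392·28.1824 = -0.1279  (Xerox)
  w_3 = 0.205053·3.3718 + -0.013392·22.6600 = 0.3879  (JPMorgan)
  w_4 = 0.205053·1.7999 + -0.013392·7.4809 = 0.2689  (Unilever)
  w_5 = 0.205053·0.7578 + -0.013392·18.0487 = -0.0863  (Tesla)
  w_6 = 0.205053·2.0195 + -0.013392·20.7261 = 0.1365  (Exxon)
Σw_i=1.0000  μᵀw=0.1660
σ²=wᵀΣw=λ₁·μ_p+λ₂ = 0.205053·0.166 + -0.013392 = 0.020647 ≈ 0.0206

0.0206


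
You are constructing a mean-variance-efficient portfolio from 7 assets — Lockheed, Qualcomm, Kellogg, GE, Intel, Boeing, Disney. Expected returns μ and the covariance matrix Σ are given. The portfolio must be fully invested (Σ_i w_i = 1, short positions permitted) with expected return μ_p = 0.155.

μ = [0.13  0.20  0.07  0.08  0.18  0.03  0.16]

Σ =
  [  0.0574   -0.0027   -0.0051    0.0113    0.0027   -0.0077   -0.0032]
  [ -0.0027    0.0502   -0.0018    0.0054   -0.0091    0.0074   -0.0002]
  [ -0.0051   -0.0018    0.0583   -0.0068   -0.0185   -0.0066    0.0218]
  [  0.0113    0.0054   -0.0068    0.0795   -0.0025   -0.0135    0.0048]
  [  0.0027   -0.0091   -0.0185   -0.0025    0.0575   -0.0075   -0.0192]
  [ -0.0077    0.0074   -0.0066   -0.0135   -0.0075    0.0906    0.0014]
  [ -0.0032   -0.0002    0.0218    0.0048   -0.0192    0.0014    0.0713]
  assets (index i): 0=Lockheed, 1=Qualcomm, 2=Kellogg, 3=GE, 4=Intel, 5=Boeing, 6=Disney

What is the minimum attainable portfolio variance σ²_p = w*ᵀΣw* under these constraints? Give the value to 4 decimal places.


0.0077

u=Σ⁻¹μ = [2.6094  5.0782  2.4142  0.6315  5.7709  0.8374  3.1323]
v=Σ⁻¹𝟙 = [19.9331  24.8489  29.7909  13.9348  37.8436  17.8529  14.7830]
a=μᵀu=3.139435  b=𝟙ᵀu=20.473943  c=𝟙ᵀv=158.987149  D=ac−b²=79.947443
λ₁=(c·0.155−b)/D = (158.987149·0.155−20.473943)/79.947443 = 0.052148
λ₂=(a−b·0.155)/D = (3.139435−20.473943·0.155)/79.947443 = -0.000426
w* = 0.052148·u + -0.000426·v:
  w_0 = 0.052148·2.6094 + -0.000426·19.9331 = 0.1276  (Lockheed)
  w_1 = 0.052148·5.0782 + -0.000426·24.8489 = 0.2542  (Qualcomm)
  w_2 = 0.052148·2.4142 + -0.000426·29.7909 = 0.1132  (Kellogg)
  w_3 = 0.052148·0.6315 + -0.000426·13.9348 = 0.0270  (GE)
  w_4 = 0.052148·5.7709 + -0.000426·37.8436 = 0.2848  (Intel)
  w_5 = 0.052148·0.8374 + -0.000426·17.8529 = 0.0361  (Boeing)
  w_6 = 0.052148·3.1323 + -0.000426·14.7830 = 0.1571  (Disney)
Σw_i=1.0000  μᵀw=0.1550
σ²=wᵀΣw=λ₁·μ_p+λ₂ = 0.052148·0.155 + -0.000426 = 0.007657 ≈ 0.0077


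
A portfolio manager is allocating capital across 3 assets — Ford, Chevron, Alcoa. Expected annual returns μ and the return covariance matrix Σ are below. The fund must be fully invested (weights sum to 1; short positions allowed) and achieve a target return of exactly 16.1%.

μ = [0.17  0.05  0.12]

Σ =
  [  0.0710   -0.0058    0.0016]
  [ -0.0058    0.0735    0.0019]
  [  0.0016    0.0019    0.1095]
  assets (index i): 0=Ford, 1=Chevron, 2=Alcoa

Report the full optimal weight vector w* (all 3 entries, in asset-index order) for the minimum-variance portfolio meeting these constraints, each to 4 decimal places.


x=Σ⁻¹μ = [2.4399  0.8458  1.0456]
y=Σ⁻¹𝟙 = [15.0797  14.5716  8.6592]
a=μᵀx=0.582539  b=𝟙ᵀx=4.331239  c=𝟙ᵀy=38.310522  D=ac−b²=3.557736
λ₁=(c·0.161−b)/D = (38.310522·0.161−4.331239)/3.557736 = 0.516271
λ₂=(a−b·0.161)/D = (0.582539−4.331239·0.161)/3.557736 = -0.032265
w* = 0.516271·x + -0.032265·y:
  w_0 = 0.516271·2.4399 + -0.032265·15.0797 = 0.7731  (Ford)
  w_1 = 0.516271·0.8458 + -0.032265·14.5716 = -0.0335  (Chevron)
  w_2 = 0.516271·1.0456 + -0.032265·8.6592 = 0.2604  (Alcoa)
Σw_i=1.0000  μᵀw=0.1610
σ²=wᵀΣw=λ₁·μ_p+λ₂ = 0.516271·0.161 + -0.032265 = 0.050855 ≈ 0.0509

0.7731  -0.0335  0.2604


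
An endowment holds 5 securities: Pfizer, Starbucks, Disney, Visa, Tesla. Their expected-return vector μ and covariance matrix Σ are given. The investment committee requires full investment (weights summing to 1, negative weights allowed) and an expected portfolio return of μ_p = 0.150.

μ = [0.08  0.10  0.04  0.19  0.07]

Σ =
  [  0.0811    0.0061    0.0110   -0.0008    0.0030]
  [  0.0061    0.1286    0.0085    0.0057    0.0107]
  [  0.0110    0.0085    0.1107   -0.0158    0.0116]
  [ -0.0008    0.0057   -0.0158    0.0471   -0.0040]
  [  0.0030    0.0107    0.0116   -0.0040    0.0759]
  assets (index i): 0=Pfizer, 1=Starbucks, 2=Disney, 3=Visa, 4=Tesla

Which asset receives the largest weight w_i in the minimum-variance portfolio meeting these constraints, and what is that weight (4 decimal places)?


Visa (0.6664)

u=Σ⁻¹μ = [0.8595  0.4159  0.7640  4.3345  0.9413]
v=Σ⁻¹𝟙 = [10.4425  4.5089  10.0008  25.2310  11.9281]
a=μᵀu=1.030350  b=𝟙ᵀu=7.315174  c=𝟙ᵀv=62.111283  D=ac−b²=10.484600
λ₁=(c·0.150−b)/D = (62.111283·0.150−7.315174)/10.484600 = 0.190901
λ₂=(a−b·0.150)/D = (1.030350−7.315174·0.150)/10.484600 = -0.006383
w* = 0.190901·u + -0.006383·v:
  w_0 = 0.190901·0.8595 + -0.006383·10.4425 = 0.0974  (Pfizer)
  w_1 = 0.190901·0.4159 + -0.006383·4.5089 = 0.0506  (Starbucks)
  w_2 = 0.190901·0.7640 + -0.006383·10.0008 = 0.0820  (Disney)
  w_3 = 0.190901·4.3345 + -0.006383·25.2310 = 0.6664  (Visa)
  w_4 = 0.190901·0.9413 + -0.006383·11.9281 = 0.1036  (Tesla)
Σw_i=1.0000  μᵀw=0.1500
σ²=wᵀΣw=λ₁·μ_p+λ₂ = 0.190901·0.150 + -0.006383 = 0.022252 ≈ 0.0223


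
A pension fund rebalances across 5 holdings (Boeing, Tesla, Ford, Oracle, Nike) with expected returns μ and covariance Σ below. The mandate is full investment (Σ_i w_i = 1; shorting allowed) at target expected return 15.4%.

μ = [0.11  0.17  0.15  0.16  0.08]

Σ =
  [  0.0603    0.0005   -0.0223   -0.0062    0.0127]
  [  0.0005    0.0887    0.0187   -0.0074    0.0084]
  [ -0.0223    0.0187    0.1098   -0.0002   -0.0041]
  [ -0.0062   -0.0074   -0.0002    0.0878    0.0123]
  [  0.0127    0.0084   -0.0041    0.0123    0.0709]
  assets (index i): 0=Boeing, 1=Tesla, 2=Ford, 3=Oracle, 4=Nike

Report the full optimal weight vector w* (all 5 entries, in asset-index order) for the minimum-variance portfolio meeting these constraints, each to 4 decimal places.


p=Σ⁻¹μ = [2.5845  1.7229  1.6084  2.1278  0.1852]
q=Σ⁻¹𝟙 = [20.6087  8.9058  12.0935  12.5183  7.8853]
a=μᵀp=1.173702  b=𝟙ᵀp=8.228721  c=𝟙ᵀq=62.011604  D=ac−b²=5.071331
λ₁=(c·0.154−b)/D = (62.011604·0.154−8.228721)/5.071331 = 0.260497
λ₂=(a−b·0.154)/D = (1.173702−8.228721·0.154)/5.071331 = -0.018441
w* = 0.260497·p + -0.018441·q:
  w_0 = 0.260497·2.5845 + -0.018441·20.6087 = 0.2932  (Boeing)
  w_1 = 0.260497·1.7229 + -0.018441·8.9058 = 0.2846  (Tesla)
  w_2 = 0.260497·1.6084 + -0.018441·12.0935 = 0.1960  (Ford)
  w_3 = 0.260497·2.1278 + -0.018441·12.5183 = 0.3234  (Oracle)
  w_4 = 0.260497·0.1852 + -0.018441·7.8853 = -0.0972  (Nike)
Σw_i=1.0000  μᵀw=0.1540
σ²=wᵀΣw=λ₁·μ_p+λ₂ = 0.260497·0.154 + -0.018441 = 0.021676 ≈ 0.0217

0.2932  0.2846  0.1960  0.3234  -0.0972


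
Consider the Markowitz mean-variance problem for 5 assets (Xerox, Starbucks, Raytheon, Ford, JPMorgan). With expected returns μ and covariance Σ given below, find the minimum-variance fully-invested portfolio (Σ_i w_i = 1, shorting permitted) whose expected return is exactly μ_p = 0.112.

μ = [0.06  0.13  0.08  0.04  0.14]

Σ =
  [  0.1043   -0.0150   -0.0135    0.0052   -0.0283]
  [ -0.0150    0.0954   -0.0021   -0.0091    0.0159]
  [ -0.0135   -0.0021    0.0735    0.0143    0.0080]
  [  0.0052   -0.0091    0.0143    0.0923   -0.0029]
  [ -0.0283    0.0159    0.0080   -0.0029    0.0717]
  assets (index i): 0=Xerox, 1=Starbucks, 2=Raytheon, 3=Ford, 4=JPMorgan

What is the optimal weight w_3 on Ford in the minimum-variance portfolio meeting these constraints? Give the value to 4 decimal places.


-0.0051

p=Σ⁻¹μ = [1.4635  1.2967  1.0883  0.3773  2.1365]
q=Σ⁻¹𝟙 = [17.1304  11.5333  13.3846  9.4680  17.0403]
a=μᵀp=0.657645  b=𝟙ᵀp=6.362285  c=𝟙ᵀq=68.556572  D=ac−b²=4.607230
λ₁=(c·0.112−b)/D = (68.556572·0.112−6.362285)/4.607230 = 0.285649
λ₂=(a−b·0.112)/D = (0.657645−6.362285·0.112)/4.607230 = -0.011923
w* = 0.285649·p + -0.011923·q:
  w_0 = 0.285649·1.4635 + -0.011923·17.1304 = 0.2138  (Xerox)
  w_1 = 0.285649·1.2967 + -0.011923·11.5333 = 0.2329  (Starbucks)
  w_2 = 0.285649·1.0883 + -0.011923·13.3846 = 0.1513  (Raytheon)
  w_3 = 0.285649·0.3773 + -0.011923·9.4680 = -0.0051  (Ford)
  w_4 = 0.285649·2.1365 + -0.011923·17.0403 = 0.4071  (JPMorgan)
Σw_i=1.0000  μᵀw=0.1120
σ²=wᵀΣw=λ₁·μ_p+λ₂ = 0.285649·0.112 + -0.011923 = 0.020070 ≈ 0.0201


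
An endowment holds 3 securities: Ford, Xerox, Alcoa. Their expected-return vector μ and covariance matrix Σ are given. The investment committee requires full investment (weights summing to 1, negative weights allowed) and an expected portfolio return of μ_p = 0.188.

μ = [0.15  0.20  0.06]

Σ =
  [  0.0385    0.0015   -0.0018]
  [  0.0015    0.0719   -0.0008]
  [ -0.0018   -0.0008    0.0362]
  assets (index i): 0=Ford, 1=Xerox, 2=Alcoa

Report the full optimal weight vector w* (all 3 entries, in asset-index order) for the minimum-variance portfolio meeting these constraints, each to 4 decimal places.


g=Σ⁻¹μ = [3.8794  2.7220  1.9105]
h=Σ⁻¹𝟙 = [26.8092  13.6745  29.2596]
a=μᵀg=1.240930  b=𝟙ᵀg=8.511851  c=𝟙ᵀh=69.743259  D=ac−b²=14.094899
λ₁=(c·0.188−b)/D = (69.743259·0.188−8.511851)/14.094899 = 0.326351
λ₂=(a−b·0.188)/D = (1.240930−8.511851·0.188)/14.094899 = -0.025491
w* = 0.326351·g + -0.025491·h:
  w_0 = 0.326351·3.8794 + -0.025491·26.8092 = 0.5826  (Ford)
  w_1 = 0.326351·2.7220 + -0.025491·13.6745 = 0.5397  (Xerox)
  w_2 = 0.326351·1.9105 + -0.025491·29.2596 = -0.1224  (Alcoa)
Σw_i=1.0000  μᵀw=0.1880
σ²=wᵀΣw=λ₁·μ_p+λ₂ = 0.326351·0.188 + -0.025491 = 0.035863 ≈ 0.0359

0.5826  0.5397  -0.1224


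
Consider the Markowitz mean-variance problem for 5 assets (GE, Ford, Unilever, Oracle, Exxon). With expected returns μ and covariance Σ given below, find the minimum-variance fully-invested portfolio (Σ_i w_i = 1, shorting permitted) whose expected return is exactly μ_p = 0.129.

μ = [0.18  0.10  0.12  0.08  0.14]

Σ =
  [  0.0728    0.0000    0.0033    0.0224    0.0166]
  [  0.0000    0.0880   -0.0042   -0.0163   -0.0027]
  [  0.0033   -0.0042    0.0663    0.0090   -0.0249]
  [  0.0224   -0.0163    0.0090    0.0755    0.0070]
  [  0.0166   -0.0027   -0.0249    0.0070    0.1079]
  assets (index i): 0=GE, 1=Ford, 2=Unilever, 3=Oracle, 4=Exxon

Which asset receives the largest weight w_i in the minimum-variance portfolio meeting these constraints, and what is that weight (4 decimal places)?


g=Σ⁻¹μ = [1.8989  1.3637  2.3357  0.3681  1.5546]
h=Σ⁻¹𝟙 = [6.6970  14.6825  18.7675  11.0579  12.2185]
a=μᵀg=1.005554  b=𝟙ᵀg=7.521037  c=𝟙ᵀh=63.423444  D=ac−b²=7.209728
λ₁=(c·0.129−b)/D = (63.423444·0.129−7.521037)/7.209728 = 0.091624
λ₂=(a−b·0.129)/D = (1.005554−7.521037·0.129)/7.209728 = 0.004902
w* = 0.091624·g + 0.004902·h:
  w_0 = 0.091624·1.8989 + 0.004902·6.6970 = 0.2068  (GE)
  w_1 = 0.091624·1.3637 + 0.004902·14.6825 = 0.1969  (Ford)
  w_2 = 0.091624·2.3357 + 0.004902·18.7675 = 0.3060  (Unilever)
  w_3 = 0.091624·0.3681 + 0.004902·11.0579 = 0.0879  (Oracle)
  w_4 = 0.091624·1.5546 + 0.004902·12.2185 = 0.2023  (Exxon)
Σw_i=1.0000  μᵀw=0.1290
σ²=wᵀΣw=λ₁·μ_p+λ₂ = 0.091624·0.129 + 0.004902 = 0.016721 ≈ 0.0167

Unilever (0.3060)


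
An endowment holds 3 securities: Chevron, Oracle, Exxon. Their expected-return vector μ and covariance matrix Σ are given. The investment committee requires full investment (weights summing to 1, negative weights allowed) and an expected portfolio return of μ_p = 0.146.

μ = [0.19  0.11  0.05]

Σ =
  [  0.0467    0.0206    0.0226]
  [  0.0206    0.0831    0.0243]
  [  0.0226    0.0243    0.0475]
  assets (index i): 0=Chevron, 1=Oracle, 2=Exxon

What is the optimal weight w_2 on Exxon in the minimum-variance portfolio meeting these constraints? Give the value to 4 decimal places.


x=Σ⁻¹μ = [4.4670  0.6233  -1.3916]
y=Σ⁻¹𝟙 = [13.2718  5.2140  12.0707]
a=μᵀx=0.847718  b=𝟙ᵀx=3.698721  c=𝟙ᵀy=30.556493  D=ac−b²=12.222734
λ₁=(c·0.146−b)/D = (30.556493·0.146−3.698721)/12.222734 = 0.062386
λ₂=(a−b·0.146)/D = (0.847718−3.698721·0.146)/12.222734 = 0.025175
w* = 0.062386·x + 0.025175·y:
  w_0 = 0.062386·4.4670 + 0.025175·13.2718 = 0.6128  (Chevron)
  w_1 = 0.062386·0.6233 + 0.025175·5.2140 = 0.1701  (Oracle)
  w_2 = 0.062386·-1.3916 + 0.025175·12.0707 = 0.2171  (Exxon)
Σw_i=1.0000  μᵀw=0.1460
σ²=wᵀΣw=λ₁·μ_p+λ₂ = 0.062386·0.146 + 0.025175 = 0.034283 ≈ 0.0343

0.2171


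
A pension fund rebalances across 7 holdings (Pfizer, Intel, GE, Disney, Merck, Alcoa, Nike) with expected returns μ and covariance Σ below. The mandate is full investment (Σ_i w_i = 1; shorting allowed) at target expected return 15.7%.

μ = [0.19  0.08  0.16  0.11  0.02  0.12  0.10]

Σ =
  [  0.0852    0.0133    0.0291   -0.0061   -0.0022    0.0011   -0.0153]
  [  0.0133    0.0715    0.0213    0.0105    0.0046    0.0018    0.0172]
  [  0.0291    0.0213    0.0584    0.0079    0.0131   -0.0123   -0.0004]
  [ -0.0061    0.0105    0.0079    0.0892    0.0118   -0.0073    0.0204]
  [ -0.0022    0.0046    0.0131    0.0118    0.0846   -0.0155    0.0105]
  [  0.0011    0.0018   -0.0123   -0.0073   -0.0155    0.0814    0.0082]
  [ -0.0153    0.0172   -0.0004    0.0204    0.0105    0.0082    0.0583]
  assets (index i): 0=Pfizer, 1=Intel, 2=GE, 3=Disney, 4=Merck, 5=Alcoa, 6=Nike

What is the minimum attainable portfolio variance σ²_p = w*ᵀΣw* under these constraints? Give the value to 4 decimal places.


0.0215

p=Σ⁻¹μ = [1.9248  -0.5209  2.2263  0.9585  -0.0830  1.6817  1.8324]
q=Σ⁻¹𝟙 = [10.3719  3.8580  10.4321  7.6174  10.4606  15.0883  12.1364]
a=μᵀp=1.169063  b=𝟙ᵀp=8.019790  c=𝟙ᵀq=69.964588  D=ac−b²=17.475997
λ₁=(c·0.157−b)/D = (69.964588·0.157−8.019790)/17.475997 = 0.169641
λ₂=(a−b·0.157)/D = (1.169063−8.019790·0.157)/17.475997 = -0.005152
w* = 0.169641·p + -0.005152·q:
  w_0 = 0.169641·1.9248 + -0.005152·10.3719 = 0.2731  (Pfizer)
  w_1 = 0.169641·-0.5209 + -0.005152·3.8580 = -0.1083  (Intel)
  w_2 = 0.169641·2.2263 + -0.005152·10.4321 = 0.3239  (GE)
  w_3 = 0.169641·0.9585 + -0.005152·7.6174 = 0.1234  (Disney)
  w_4 = 0.169641·-0.0830 + -0.005152·10.4606 = -0.0680  (Merck)
  w_5 = 0.169641·1.6817 + -0.005152·15.0883 = 0.2075  (Alcoa)
  w_6 = 0.169641·1.8324 + -0.005152·12.1364 = 0.2483  (Nike)
Σw_i=1.0000  μᵀw=0.1570
σ²=wᵀΣw=λ₁·μ_p+λ₂ = 0.169641·0.157 + -0.005152 = 0.021481 ≈ 0.0215


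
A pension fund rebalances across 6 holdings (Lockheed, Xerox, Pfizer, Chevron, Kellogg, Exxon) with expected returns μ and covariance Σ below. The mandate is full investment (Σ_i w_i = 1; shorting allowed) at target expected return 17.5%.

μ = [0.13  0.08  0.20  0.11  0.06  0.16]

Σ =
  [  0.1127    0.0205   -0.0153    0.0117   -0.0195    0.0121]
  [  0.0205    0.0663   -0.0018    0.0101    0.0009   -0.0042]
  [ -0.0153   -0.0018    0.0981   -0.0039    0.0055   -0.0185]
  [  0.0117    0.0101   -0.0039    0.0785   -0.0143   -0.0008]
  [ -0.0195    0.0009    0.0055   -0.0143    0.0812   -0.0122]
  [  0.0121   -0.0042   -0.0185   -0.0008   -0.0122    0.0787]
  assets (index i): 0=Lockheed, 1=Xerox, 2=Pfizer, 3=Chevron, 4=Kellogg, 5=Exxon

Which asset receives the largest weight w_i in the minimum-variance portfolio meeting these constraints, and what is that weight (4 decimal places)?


Pfizer (0.4563)

g=Σ⁻¹μ = [1.1747  0.8364  2.7408  1.5602  1.5205  2.7929]
h=Σ⁻¹𝟙 = [8.5020  11.6007  14.7508  14.2748  18.5231  18.5024]
a=μᵀg=1.477492  b=𝟙ᵀg=10.625474  c=𝟙ᵀh=86.153807  D=ac−b²=14.390913
λ₁=(c·0.175−b)/D = (86.153807·0.175−10.625474)/14.390913 = 0.309323
λ₂=(a−b·0.175)/D = (1.477492−10.625474·0.175)/14.390913 = -0.026542
w* = 0.309323·g + -0.026542·h:
  w_0 = 0.309323·1.1747 + -0.026542·8.5020 = 0.1377  (Lockheed)
  w_1 = 0.309323·0.8364 + -0.026542·11.6007 = -0.0492  (Xerox)
  w_2 = 0.309323·2.7408 + -0.026542·14.7508 = 0.4563  (Pfizer)
  w_3 = 0.309323·1.5602 + -0.026542·14.2748 = 0.1037  (Chevron)
  w_4 = 0.309323·1.5205 + -0.026542·18.5231 = -0.0213  (Kellogg)
  w_5 = 0.309323·2.7929 + -0.026542·18.5024 = 0.3728  (Exxon)
Σw_i=1.0000  μᵀw=0.1750
σ²=wᵀΣw=λ₁·μ_p+λ₂ = 0.309323·0.175 + -0.026542 = 0.027589 ≈ 0.0276
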